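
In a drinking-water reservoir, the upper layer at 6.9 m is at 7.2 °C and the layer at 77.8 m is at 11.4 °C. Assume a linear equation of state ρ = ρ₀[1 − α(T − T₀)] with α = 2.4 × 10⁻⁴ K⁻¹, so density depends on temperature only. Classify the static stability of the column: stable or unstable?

ΔT = 11.4 − 7.2 = +4.2 K, so Δρ/ρ₀ = −αΔT = -1.008 × 10⁻³.
Δρ/ρ₀ < 0, so Δρ < 0: deeper water is lighter → statically unstable; the column would overturn.

unstable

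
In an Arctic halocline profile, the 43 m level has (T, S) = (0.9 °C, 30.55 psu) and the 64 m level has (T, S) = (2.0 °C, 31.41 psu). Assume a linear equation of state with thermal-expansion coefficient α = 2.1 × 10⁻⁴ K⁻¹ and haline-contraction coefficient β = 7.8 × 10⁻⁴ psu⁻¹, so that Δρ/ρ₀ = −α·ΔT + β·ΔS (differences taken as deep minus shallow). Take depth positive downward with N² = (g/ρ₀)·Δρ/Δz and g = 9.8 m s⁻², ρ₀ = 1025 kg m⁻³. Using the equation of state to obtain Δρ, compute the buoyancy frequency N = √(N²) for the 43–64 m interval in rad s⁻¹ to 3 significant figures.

0.0143 rad s⁻¹

ΔT = +1.1 K, ΔS = +0.86 psu (deep − shallow).
Δρ/ρ₀ = −αΔT + βΔS = -2.31 × 10⁻⁴ + 6.708 × 10⁻⁴ = 4.398 × 10⁻⁴, so Δρ ≈ 0.4508 kg m⁻³.
N² = (g/ρ₀)·Δρ/Δz = g·(Δρ/ρ₀)/Δz = 9.8 × 4.398 × 10⁻⁴ / 21 = 2.0524 × 10⁻⁴ s⁻².
N = √(2.0524 × 10⁻⁴) = 0.014326 rad s⁻¹ ≈ 0.0143 rad s⁻¹.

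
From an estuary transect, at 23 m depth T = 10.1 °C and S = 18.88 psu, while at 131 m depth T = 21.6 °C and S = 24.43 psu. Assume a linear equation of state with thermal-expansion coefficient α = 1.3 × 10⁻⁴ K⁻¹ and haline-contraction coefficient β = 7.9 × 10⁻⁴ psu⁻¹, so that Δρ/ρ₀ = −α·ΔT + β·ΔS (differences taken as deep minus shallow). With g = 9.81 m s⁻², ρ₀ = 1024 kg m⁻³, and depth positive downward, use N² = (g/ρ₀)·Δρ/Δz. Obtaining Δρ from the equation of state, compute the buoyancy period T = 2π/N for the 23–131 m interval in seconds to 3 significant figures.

ΔT = +11.5 K, ΔS = +5.55 psu (deep − shallow).
Δρ/ρ₀ = −αΔT + βΔS = -1.495 × 10⁻³ + 4.3845 × 10⁻³ = 2.8895 × 10⁻³, so Δρ ≈ 2.959 kg m⁻³.
N² = (g/ρ₀)·Δρ/Δz = g·(Δρ/ρ₀)/Δz = 9.81 × 2.8895 × 10⁻³ / 108 = 2.6246 × 10⁻⁴ s⁻².
N = √(2.6246 × 10⁻⁴) = 0.016201 rad s⁻¹ → T = 2π/N = 387.83 s ≈ 388 s.

388 s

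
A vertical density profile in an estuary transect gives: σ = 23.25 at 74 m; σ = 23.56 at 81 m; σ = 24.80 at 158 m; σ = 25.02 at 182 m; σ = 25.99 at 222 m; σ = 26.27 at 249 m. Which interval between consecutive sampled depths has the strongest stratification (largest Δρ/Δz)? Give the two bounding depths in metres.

74–81 m

Compute the density gradient over each adjacent pair:
  74–81 m: Δρ/Δz = 0.31/7 = 0.044 kg m⁻⁴
  81–158 m: Δρ/Δz = 1.24/77 = 0.016 kg m⁻⁴
  158–182 m: Δρ/Δz = 0.22/24 = 9.2 × 10⁻³ kg m⁻⁴
  182–222 m: Δρ/Δz = 0.97/40 = 0.024 kg m⁻⁴
  222–249 m: Δρ/Δz = 0.28/27 = 0.010 kg m⁻⁴
The largest gradient is in the 74–81 m interval — the pycnocline.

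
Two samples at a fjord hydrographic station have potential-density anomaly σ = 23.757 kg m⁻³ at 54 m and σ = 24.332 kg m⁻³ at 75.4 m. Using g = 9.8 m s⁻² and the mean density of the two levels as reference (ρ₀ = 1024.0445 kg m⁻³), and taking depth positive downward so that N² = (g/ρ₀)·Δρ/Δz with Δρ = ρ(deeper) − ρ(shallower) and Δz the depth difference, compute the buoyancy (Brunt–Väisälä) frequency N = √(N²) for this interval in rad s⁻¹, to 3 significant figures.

0.0160 rad s⁻¹

Δρ = 1024.332 − 1023.757 = 0.575 kg m⁻³ over Δz = 75.4 − 54 = 21.4 m.
N² = (9.8/1024.0445) × (0.575/21.4) = 2.5714 × 10⁻⁴ s⁻².
N = √(2.5714 × 10⁻⁴) = 0.016036 rad s⁻¹ ≈ 0.0160 rad s⁻¹.
N² > 0, so the interval is statically stable.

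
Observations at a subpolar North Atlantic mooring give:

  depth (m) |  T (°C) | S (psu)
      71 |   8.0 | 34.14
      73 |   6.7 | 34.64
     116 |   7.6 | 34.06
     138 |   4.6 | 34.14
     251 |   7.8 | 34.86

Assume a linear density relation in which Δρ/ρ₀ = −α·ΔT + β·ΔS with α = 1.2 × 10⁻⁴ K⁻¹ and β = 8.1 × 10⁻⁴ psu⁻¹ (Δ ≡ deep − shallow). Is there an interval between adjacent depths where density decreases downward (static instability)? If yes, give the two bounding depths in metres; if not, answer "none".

Evaluate Δρ/ρ₀ = −αΔT + βΔS across each adjacent pair:
  71–73 m: −αΔT+βΔS = −(1.2 × 10⁻⁴)(-1.3)+(8.1 × 10⁻⁴)(+0.50) = 5.6 × 10⁻⁴ → stable
  73–116 m: −αΔT+βΔS = −(1.2 × 10⁻⁴)(+0.9)+(8.1 × 10⁻⁴)(-0.58) = -5.8 × 10⁻⁴ → UNSTABLE
  116–138 m: −αΔT+βΔS = −(1.2 × 10⁻⁴)(-3.0)+(8.1 × 10⁻⁴)(+0.08) = 4.2 × 10⁻⁴ → stable
  138–251 m: −αΔT+βΔS = −(1.2 × 10⁻⁴)(+3.2)+(8.1 × 10⁻⁴)(+0.72) = 2.0 × 10⁻⁴ → stable
The 73–116 m interval has Δρ < 0: lighter water underlies denser water.

73–116 m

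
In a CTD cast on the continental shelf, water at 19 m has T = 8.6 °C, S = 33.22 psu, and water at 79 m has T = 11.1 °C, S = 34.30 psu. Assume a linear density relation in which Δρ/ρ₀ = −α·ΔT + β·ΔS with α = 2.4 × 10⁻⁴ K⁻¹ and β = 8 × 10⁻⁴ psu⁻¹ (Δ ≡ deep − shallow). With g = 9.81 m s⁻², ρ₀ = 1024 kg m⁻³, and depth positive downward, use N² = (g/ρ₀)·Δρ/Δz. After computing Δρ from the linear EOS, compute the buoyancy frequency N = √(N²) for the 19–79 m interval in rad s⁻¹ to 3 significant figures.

6.57 × 10⁻³ rad s⁻¹

ΔT = +2.5 K, ΔS = +1.08 psu (deep − shallow).
Δρ/ρ₀ = −αΔT + βΔS = -6.00 × 10⁻⁴ + 8.64 × 10⁻⁴ = 2.64 × 10⁻⁴, so Δρ ≈ 0.2703 kg m⁻³.
N² = (g/ρ₀)·Δρ/Δz = g·(Δρ/ρ₀)/Δz = 9.81 × 2.64 × 10⁻⁴ / 60 = 4.3164 × 10⁻⁵ s⁻².
N = √(4.3164 × 10⁻⁵) = 6.5699 × 10⁻³ rad s⁻¹ ≈ 6.57 × 10⁻³ rad s⁻¹.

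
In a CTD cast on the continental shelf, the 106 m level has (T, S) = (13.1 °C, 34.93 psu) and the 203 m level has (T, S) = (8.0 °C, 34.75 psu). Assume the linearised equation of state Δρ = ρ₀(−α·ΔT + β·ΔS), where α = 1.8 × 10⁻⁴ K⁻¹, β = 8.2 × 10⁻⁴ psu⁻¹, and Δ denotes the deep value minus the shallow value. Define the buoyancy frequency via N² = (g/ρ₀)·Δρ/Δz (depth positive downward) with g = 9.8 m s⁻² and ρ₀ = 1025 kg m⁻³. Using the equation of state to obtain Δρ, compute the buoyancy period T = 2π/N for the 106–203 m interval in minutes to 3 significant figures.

ΔT = -5.1 K, ΔS = -0.18 psu (deep − shallow).
Δρ/ρ₀ = −αΔT + βΔS = 9.18 × 10⁻⁴ − 1.476 × 10⁻⁴ = 7.704 × 10⁻⁴, so Δρ ≈ 0.7897 kg m⁻³.
N² = (g/ρ₀)·Δρ/Δz = g·(Δρ/ρ₀)/Δz = 9.8 × 7.704 × 10⁻⁴ / 97 = 7.7834 × 10⁻⁵ s⁻².
N = √(7.7834 × 10⁻⁵) = 8.8224 × 10⁻³ rad s⁻¹ → T = 2π/N = 712.19 s = 11.870 min ≈ 11.9 min.

11.9 min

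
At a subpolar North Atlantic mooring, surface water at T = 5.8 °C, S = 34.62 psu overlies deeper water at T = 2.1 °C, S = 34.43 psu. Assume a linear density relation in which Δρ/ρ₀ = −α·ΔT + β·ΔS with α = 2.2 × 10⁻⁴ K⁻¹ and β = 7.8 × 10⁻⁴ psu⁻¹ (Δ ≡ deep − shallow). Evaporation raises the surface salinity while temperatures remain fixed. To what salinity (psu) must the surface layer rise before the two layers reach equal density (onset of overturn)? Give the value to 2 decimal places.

Neutral buoyancy requires −α(T_deep − T_surf) + β(S_deep − S_surf′) = 0.
S_surf′ = S_deep − (α/β)·ΔT = 34.43 − (2.2 × 10⁻⁴/7.8 × 10⁻⁴)·(-3.7) = 35.4736 psu.
Increase required: 35.4736 − 34.62 = 0.8536 psu.

35.47 psu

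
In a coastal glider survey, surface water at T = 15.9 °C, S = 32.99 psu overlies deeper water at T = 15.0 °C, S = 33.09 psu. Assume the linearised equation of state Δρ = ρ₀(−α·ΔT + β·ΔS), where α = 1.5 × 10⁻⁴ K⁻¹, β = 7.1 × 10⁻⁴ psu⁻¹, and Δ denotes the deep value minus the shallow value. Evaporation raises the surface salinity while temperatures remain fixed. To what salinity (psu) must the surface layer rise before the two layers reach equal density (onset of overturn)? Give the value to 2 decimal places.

33.28 psu

Neutral buoyancy requires −α(T_deep − T_surf) + β(S_deep − S_surf′) = 0.
S_surf′ = S_deep − (α/β)·ΔT = 33.09 − (1.5 × 10⁻⁴/7.1 × 10⁻⁴)·(-0.9) = 33.2801 psu.
Increase required: 33.2801 − 32.99 = 0.2901 psu.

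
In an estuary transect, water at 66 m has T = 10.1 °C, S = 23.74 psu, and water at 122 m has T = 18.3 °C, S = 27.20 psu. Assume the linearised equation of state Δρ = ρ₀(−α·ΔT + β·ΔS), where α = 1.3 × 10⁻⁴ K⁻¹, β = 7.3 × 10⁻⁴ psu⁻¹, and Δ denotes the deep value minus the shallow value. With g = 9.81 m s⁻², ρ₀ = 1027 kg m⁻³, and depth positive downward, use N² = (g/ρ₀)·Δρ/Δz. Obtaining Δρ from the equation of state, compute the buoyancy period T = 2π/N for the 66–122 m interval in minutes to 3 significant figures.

6.55 min

ΔT = +8.2 K, ΔS = +3.46 psu (deep − shallow).
Δρ/ρ₀ = −αΔT + βΔS = -1.066 × 10⁻³ + 2.5258 × 10⁻³ = 1.4598 × 10⁻³, so Δρ ≈ 1.499 kg m⁻³.
N² = (g/ρ₀)·Δρ/Δz = g·(Δρ/ρ₀)/Δz = 9.81 × 1.4598 × 10⁻³ / 56 = 2.5573 × 10⁻⁴ s⁻².
N = √(2.5573 × 10⁻⁴) = 0.015992 rad s⁻¹ → T = 2π/N = 392.90 s = 6.5483 min ≈ 6.55 min.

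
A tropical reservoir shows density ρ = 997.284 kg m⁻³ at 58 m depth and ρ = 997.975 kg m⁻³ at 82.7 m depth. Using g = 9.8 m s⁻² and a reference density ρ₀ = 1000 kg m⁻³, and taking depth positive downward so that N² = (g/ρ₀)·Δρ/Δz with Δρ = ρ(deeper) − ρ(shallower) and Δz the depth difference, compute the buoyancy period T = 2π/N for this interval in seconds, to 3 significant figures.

379 s

Δρ = 997.975 − 997.284 = 0.691 kg m⁻³ over Δz = 82.7 − 58 = 24.7 m.
N² = (9.8/1000) × (0.691/24.7) = 2.7416 × 10⁻⁴ s⁻².
N = √(2.7416 × 10⁻⁴) = 0.016558 rad s⁻¹, so T = 2π/N = 379.47 s ≈ 379 s.
N² > 0, so the interval is statically stable.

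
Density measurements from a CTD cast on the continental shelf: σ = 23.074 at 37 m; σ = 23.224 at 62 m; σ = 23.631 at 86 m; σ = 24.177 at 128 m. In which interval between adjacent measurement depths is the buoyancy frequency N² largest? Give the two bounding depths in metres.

Compute the density gradient over each adjacent pair:
  37–62 m: Δρ/Δz = 0.150/25 = 6.0 × 10⁻³ kg m⁻⁴
  62–86 m: Δρ/Δz = 0.407/24 = 0.017 kg m⁻⁴
  86–128 m: Δρ/Δz = 0.546/42 = 0.013 kg m⁻⁴
The largest gradient is in the 62–86 m interval — the pycnocline.

62–86 m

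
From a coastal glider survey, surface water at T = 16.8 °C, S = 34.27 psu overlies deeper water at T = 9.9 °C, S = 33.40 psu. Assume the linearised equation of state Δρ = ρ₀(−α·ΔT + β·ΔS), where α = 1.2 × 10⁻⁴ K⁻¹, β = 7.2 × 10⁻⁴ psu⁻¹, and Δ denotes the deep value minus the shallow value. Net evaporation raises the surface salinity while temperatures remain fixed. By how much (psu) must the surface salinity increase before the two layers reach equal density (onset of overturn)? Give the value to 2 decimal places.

0.28 psu

Neutral buoyancy requires −α(T_deep − T_surf) + β(S_deep − S_surf′) = 0.
S_surf′ = S_deep − (α/β)·ΔT = 33.40 − (1.2 × 10⁻⁴/7.2 × 10⁻⁴)·(-6.9) = 34.5500 psu.
Increase required: 34.5500 − 34.27 = 0.2800 psu.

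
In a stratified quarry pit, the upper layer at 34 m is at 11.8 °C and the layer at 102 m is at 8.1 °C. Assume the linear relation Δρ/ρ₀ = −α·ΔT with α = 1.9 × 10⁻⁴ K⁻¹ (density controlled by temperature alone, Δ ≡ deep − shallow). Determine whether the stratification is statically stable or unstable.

ΔT = 8.1 − 11.8 = -3.7 K, so Δρ/ρ₀ = −αΔT = 7.03 × 10⁻⁴.
Δρ/ρ₀ > 0, so Δρ > 0: deeper water is denser → statically stable.

stable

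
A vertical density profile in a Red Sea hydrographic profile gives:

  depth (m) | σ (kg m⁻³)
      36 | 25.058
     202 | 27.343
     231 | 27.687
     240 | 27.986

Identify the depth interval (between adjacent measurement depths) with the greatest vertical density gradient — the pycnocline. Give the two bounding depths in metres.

231–240 m

Compute the density gradient over each adjacent pair:
  36–202 m: Δρ/Δz = 2.285/166 = 0.014 kg m⁻⁴
  202–231 m: Δρ/Δz = 0.344/29 = 0.012 kg m⁻⁴
  231–240 m: Δρ/Δz = 0.299/9 = 0.033 kg m⁻⁴
The largest gradient is in the 231–240 m interval — the pycnocline.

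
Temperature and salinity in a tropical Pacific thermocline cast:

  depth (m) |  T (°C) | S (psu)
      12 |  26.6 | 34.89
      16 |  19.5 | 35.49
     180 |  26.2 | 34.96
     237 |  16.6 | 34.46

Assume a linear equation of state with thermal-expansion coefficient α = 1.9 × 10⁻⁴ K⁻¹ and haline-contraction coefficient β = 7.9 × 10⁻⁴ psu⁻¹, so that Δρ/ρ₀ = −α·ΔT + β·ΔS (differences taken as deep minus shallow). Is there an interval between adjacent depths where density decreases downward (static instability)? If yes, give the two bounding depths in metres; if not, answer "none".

16–180 m

Evaluate Δρ/ρ₀ = −αΔT + βΔS across each adjacent pair:
  12–16 m: −αΔT+βΔS = −(1.9 × 10⁻⁴)(-7.1)+(7.9 × 10⁻⁴)(+0.60) = 1.8 × 10⁻³ → stable
  16–180 m: −αΔT+βΔS = −(1.9 × 10⁻⁴)(+6.7)+(7.9 × 10⁻⁴)(-0.53) = -1.7 × 10⁻³ → UNSTABLE
  180–237 m: −αΔT+βΔS = −(1.9 × 10⁻⁴)(-9.6)+(7.9 × 10⁻⁴)(-0.50) = 1.4 × 10⁻³ → stable
The 16–180 m interval has Δρ < 0: lighter water underlies denser water.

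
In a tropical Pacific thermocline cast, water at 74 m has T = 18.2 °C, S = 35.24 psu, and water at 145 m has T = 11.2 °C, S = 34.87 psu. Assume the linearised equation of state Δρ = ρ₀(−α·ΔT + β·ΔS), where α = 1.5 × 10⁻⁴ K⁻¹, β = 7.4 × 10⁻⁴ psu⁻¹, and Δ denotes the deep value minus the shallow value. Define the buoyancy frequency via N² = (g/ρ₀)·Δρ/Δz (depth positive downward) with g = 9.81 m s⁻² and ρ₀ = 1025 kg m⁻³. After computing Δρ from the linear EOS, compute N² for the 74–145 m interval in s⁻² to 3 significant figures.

ΔT = -7.0 K, ΔS = -0.37 psu (deep − shallow).
Δρ/ρ₀ = −αΔT + βΔS = 1.05 × 10⁻³ − 2.738 × 10⁻⁴ = 7.762 × 10⁻⁴, so Δρ ≈ 0.7956 kg m⁻³.
N² = (g/ρ₀)·Δρ/Δz = g·(Δρ/ρ₀)/Δz = 9.81 × 7.762 × 10⁻⁴ / 71 = 1.0725 × 10⁻⁴ s⁻² ≈ 1.07 × 10⁻⁴ s⁻².

1.07 × 10⁻⁴ s⁻²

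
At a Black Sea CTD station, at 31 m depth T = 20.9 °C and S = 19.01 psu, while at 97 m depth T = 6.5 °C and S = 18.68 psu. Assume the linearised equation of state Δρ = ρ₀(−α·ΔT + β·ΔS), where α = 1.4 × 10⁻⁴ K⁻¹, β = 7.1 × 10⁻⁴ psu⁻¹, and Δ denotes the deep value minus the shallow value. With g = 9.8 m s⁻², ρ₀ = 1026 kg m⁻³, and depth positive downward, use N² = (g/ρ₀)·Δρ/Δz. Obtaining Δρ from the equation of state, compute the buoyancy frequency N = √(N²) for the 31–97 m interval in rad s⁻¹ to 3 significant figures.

0.0163 rad s⁻¹

ΔT = -14.4 K, ΔS = -0.33 psu (deep − shallow).
Δρ/ρ₀ = −αΔT + βΔS = 2.016 × 10⁻³ − 2.343 × 10⁻⁴ = 1.7817 × 10⁻³, so Δρ ≈ 1.828 kg m⁻³.
N² = (g/ρ₀)·Δρ/Δz = g·(Δρ/ρ₀)/Δz = 9.8 × 1.7817 × 10⁻³ / 66 = 2.6456 × 10⁻⁴ s⁻².
N = √(2.6456 × 10⁻⁴) = 0.016265 rad s⁻¹ ≈ 0.0163 rad s⁻¹.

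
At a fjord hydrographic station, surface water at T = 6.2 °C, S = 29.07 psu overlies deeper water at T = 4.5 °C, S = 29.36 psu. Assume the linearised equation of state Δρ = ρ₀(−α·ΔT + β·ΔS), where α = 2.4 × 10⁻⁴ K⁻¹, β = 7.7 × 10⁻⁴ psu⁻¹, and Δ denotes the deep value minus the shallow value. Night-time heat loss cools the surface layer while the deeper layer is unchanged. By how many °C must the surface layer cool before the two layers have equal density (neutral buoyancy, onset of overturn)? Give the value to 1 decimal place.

2.6 °C

Neutral buoyancy requires Δρ = 0, i.e. −α(T_deep − T_surf′) + β(S_deep − S_surf) = 0.
T_surf′ = T_deep − (β/α)·ΔS = 4.5 − (7.7 × 10⁻⁴/2.4 × 10⁻⁴)·(+0.29) = 3.570 °C.
Cooling required: 6.2 − (3.570) = 2.630 °C.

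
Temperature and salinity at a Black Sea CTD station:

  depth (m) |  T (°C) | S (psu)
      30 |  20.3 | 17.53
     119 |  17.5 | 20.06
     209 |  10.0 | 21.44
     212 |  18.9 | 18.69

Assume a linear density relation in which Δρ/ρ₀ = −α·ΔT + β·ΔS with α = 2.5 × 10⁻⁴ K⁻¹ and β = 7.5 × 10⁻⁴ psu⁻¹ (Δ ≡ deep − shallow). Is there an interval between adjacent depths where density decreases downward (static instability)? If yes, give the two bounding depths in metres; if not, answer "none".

Evaluate Δρ/ρ₀ = −αΔT + βΔS across each adjacent pair:
  30–119 m: −αΔT+βΔS = −(2.5 × 10⁻⁴)(-2.8)+(7.5 × 10⁻⁴)(+2.53) = 2.6 × 10⁻³ → stable
  119–209 m: −αΔT+βΔS = −(2.5 × 10⁻⁴)(-7.5)+(7.5 × 10⁻⁴)(+1.38) = 2.9 × 10⁻³ → stable
  209–212 m: −αΔT+βΔS = −(2.5 × 10⁻⁴)(+8.9)+(7.5 × 10⁻⁴)(-2.75) = -4.3 × 10⁻³ → UNSTABLE
The 209–212 m interval has Δρ < 0: lighter water underlies denser water.

209–212 m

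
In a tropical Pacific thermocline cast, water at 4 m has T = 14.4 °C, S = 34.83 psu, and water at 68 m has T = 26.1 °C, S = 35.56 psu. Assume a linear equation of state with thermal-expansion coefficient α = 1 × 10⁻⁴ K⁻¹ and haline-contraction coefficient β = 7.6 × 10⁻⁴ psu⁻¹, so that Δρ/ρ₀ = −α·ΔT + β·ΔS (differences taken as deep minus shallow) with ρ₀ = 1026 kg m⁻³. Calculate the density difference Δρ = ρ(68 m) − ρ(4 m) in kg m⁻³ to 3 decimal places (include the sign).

ΔT = +11.7 K, ΔS = +0.73 psu (deep − shallow).
Δρ/ρ₀ = −(1 × 10⁻⁴)(+11.7) + (7.6 × 10⁻⁴)(+0.73) = -6.152 × 10⁻⁴.
Δρ = 1026 × (-6.152 × 10⁻⁴) = -0.631 kg m⁻³.
Negative Δρ: lighter below, statically unstable.

-0.631 kg m⁻³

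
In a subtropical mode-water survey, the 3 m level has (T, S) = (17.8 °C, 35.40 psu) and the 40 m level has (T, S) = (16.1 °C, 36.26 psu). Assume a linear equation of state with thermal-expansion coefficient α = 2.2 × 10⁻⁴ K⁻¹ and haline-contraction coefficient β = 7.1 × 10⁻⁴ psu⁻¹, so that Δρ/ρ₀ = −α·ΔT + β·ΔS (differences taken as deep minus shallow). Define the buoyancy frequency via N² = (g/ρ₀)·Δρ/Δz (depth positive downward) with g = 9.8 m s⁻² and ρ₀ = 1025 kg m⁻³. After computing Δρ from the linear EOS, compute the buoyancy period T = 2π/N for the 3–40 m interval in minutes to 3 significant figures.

ΔT = -1.7 K, ΔS = +0.86 psu (deep − shallow).
Δρ/ρ₀ = −αΔT + βΔS = 3.74 × 10⁻⁴ + 6.106 × 10⁻⁴ = 9.846 × 10⁻⁴, so Δρ ≈ 1.009 kg m⁻³.
N² = (g/ρ₀)·Δρ/Δz = g·(Δρ/ρ₀)/Δz = 9.8 × 9.846 × 10⁻⁴ / 37 = 2.6079 × 10⁻⁴ s⁻².
N = √(2.6079 × 10⁻⁴) = 0.016149 rad s⁻¹ → T = 2π/N = 389.08 s = 6.4847 min ≈ 6.48 min.

6.48 min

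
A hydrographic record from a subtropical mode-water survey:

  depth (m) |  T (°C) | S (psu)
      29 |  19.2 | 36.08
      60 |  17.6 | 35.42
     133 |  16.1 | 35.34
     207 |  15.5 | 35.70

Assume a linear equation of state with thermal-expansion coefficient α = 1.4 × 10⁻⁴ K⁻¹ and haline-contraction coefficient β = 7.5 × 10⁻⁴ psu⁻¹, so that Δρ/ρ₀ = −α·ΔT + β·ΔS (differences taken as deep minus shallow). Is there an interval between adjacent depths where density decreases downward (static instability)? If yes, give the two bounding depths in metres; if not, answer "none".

29–60 m

Evaluate Δρ/ρ₀ = −αΔT + βΔS across each adjacent pair:
  29–60 m: −αΔT+βΔS = −(1.4 × 10⁻⁴)(-1.6)+(7.5 × 10⁻⁴)(-0.66) = -2.7 × 10⁻⁴ → UNSTABLE
  60–133 m: −αΔT+βΔS = −(1.4 × 10⁻⁴)(-1.5)+(7.5 × 10⁻⁴)(-0.08) = 1.5 × 10⁻⁴ → stable
  133–207 m: −αΔT+βΔS = −(1.4 × 10⁻⁴)(-0.6)+(7.5 × 10⁻⁴)(+0.36) = 3.5 × 10⁻⁴ → stable
The 29–60 m interval has Δρ < 0: lighter water underlies denser water.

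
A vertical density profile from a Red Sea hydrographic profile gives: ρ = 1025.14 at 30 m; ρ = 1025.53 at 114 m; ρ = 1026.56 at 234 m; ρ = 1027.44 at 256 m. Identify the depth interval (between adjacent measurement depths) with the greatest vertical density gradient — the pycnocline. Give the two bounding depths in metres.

234–256 m

Compute the density gradient over each adjacent pair:
  30–114 m: Δρ/Δz = 0.39/84 = 4.6 × 10⁻³ kg m⁻⁴
  114–234 m: Δρ/Δz = 1.03/120 = 8.6 × 10⁻³ kg m⁻⁴
  234–256 m: Δρ/Δz = 0.88/22 = 0.040 kg m⁻⁴
The largest gradient is in the 234–256 m interval — the pycnocline.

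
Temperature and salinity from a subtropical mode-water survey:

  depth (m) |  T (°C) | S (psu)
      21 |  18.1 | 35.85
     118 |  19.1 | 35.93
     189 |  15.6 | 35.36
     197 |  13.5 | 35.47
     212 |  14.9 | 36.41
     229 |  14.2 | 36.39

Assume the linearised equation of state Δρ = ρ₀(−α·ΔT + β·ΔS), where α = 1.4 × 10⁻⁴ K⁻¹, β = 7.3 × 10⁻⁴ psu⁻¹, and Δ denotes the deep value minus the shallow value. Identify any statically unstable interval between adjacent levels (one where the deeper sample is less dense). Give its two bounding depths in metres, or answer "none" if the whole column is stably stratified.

21–118 m

Evaluate Δρ/ρ₀ = −αΔT + βΔS across each adjacent pair:
  21–118 m: −αΔT+βΔS = −(1.4 × 10⁻⁴)(+1.0)+(7.3 × 10⁻⁴)(+0.08) = -8.2 × 10⁻⁵ → UNSTABLE
  118–189 m: −αΔT+βΔS = −(1.4 × 10⁻⁴)(-3.5)+(7.3 × 10⁻⁴)(-0.57) = 7.4 × 10⁻⁵ → stable
  189–197 m: −αΔT+βΔS = −(1.4 × 10⁻⁴)(-2.1)+(7.3 × 10⁻⁴)(+0.11) = 3.7 × 10⁻⁴ → stable
  197–212 m: −αΔT+βΔS = −(1.4 × 10⁻⁴)(+1.4)+(7.3 × 10⁻⁴)(+0.94) = 4.9 × 10⁻⁴ → stable
  212–229 m: −αΔT+βΔS = −(1.4 × 10⁻⁴)(-0.7)+(7.3 × 10⁻⁴)(-0.02) = 8.3 × 10⁻⁵ → stable
The 21–118 m interval has Δρ < 0: lighter water underlies denser water.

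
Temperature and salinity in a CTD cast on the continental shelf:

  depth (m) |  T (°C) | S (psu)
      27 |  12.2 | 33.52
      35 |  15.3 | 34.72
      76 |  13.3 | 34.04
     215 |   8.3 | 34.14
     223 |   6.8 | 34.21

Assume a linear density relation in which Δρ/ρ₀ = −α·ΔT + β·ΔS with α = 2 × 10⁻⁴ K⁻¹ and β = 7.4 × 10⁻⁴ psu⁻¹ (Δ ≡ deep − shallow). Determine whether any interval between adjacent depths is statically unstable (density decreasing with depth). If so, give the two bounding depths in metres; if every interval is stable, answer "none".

35–76 m

Evaluate Δρ/ρ₀ = −αΔT + βΔS across each adjacent pair:
  27–35 m: −αΔT+βΔS = −(2 × 10⁻⁴)(+3.1)+(7.4 × 10⁻⁴)(+1.20) = 2.7 × 10⁻⁴ → stable
  35–76 m: −αΔT+βΔS = −(2 × 10⁻⁴)(-2.0)+(7.4 × 10⁻⁴)(-0.68) = -1.0 × 10⁻⁴ → UNSTABLE
  76–215 m: −αΔT+βΔS = −(2 × 10⁻⁴)(-5.0)+(7.4 × 10⁻⁴)(+0.10) = 1.1 × 10⁻³ → stable
  215–223 m: −αΔT+βΔS = −(2 × 10⁻⁴)(-1.5)+(7.4 × 10⁻⁴)(+0.07) = 3.5 × 10⁻⁴ → stable
The 35–76 m interval has Δρ < 0: lighter water underlies denser water.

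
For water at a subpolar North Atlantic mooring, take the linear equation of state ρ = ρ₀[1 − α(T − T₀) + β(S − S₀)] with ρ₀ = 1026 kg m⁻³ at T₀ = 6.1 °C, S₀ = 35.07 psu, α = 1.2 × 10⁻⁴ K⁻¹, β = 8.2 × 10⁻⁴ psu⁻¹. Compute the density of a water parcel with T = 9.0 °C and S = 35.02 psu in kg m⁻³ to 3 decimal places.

1025.601 kg m⁻³

T − T₀ = +2.9 K, S − S₀ = -0.05 psu.
Bracket = 1 − α·(+2.9) + β·(-0.05) = 1 + (-3.89 × 10⁻⁴) = 0.9996110.
ρ = 1026 × 0.9996110 = 1025.601 kg m⁻³.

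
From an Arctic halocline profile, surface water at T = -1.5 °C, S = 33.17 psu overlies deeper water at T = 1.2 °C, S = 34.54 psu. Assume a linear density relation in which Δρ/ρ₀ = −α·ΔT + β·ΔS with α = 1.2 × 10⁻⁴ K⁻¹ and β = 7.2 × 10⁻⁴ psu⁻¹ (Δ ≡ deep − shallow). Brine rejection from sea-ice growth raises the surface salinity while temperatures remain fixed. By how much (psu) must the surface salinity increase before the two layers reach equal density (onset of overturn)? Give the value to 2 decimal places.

0.92 psu

Neutral buoyancy requires −α(T_deep − T_surf) + β(S_deep − S_surf′) = 0.
S_surf′ = S_deep − (α/β)·ΔT = 34.54 − (1.2 × 10⁻⁴/7.2 × 10⁻⁴)·(+2.7) = 34.0900 psu.
Increase required: 34.0900 − 33.17 = 0.9200 psu.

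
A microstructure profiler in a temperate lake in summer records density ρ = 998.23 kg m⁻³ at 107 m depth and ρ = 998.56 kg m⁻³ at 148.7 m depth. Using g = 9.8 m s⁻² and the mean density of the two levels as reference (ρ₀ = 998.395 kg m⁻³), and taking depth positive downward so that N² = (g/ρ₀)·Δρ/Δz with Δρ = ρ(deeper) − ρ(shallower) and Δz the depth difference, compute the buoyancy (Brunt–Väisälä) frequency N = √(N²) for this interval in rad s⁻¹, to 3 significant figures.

8.81 × 10⁻³ rad s⁻¹

Δρ = 998.56 − 998.23 = 0.33 kg m⁻³ over Δz = 148.7 − 107 = 41.7 m.
N² = (9.8/998.395) × (0.33/41.7) = 7.7679 × 10⁻⁵ s⁻².
N = √(7.7679 × 10⁻⁵) = 8.8136 × 10⁻³ rad s⁻¹ ≈ 8.81 × 10⁻³ rad s⁻¹.
Since Δρ > 0 the layer is stably stratified.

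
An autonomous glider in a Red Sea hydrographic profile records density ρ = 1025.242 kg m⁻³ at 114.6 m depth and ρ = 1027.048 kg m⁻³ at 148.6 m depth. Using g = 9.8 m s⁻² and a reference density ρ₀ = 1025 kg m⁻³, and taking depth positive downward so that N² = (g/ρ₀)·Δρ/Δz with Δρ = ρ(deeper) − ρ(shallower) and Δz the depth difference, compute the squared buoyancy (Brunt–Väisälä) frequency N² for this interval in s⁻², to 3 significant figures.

Δρ = 1027.048 − 1025.242 = 1.806 kg m⁻³ over Δz = 148.6 − 114.6 = 34 m.
N² = (9.8/1025) × (1.806/34) = 5.0786 × 10⁻⁴ s⁻² ≈ 5.08 × 10⁻⁴ s⁻².

5.08 × 10⁻⁴ s⁻²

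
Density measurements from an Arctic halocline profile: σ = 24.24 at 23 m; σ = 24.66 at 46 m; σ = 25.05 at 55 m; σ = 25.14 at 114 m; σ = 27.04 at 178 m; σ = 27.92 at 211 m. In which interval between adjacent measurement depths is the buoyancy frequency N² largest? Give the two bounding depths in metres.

Compute the density gradient over each adjacent pair:
  23–46 m: Δρ/Δz = 0.42/23 = 0.018 kg m⁻⁴
  46–55 m: Δρ/Δz = 0.39/9 = 0.043 kg m⁻⁴
  55–114 m: Δρ/Δz = 0.09/59 = 1.5 × 10⁻³ kg m⁻⁴
  114–178 m: Δρ/Δz = 1.90/64 = 0.030 kg m⁻⁴
  178–211 m: Δρ/Δz = 0.88/33 = 0.027 kg m⁻⁴
The largest gradient is in the 46–55 m interval — the pycnocline.

46–55 m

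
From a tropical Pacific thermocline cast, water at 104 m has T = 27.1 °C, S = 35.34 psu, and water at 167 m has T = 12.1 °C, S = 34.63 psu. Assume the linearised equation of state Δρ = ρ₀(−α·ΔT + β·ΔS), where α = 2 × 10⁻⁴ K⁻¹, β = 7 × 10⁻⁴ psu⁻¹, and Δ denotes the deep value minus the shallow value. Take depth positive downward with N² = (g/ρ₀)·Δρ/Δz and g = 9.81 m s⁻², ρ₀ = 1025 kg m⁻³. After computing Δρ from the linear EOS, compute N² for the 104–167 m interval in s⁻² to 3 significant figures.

ΔT = -15.0 K, ΔS = -0.71 psu (deep − shallow).
Δρ/ρ₀ = −αΔT + βΔS = 3.00 × 10⁻³ − 4.97 × 10⁻⁴ = 2.503 × 10⁻³, so Δρ ≈ 2.566 kg m⁻³.
N² = (g/ρ₀)·Δρ/Δz = g·(Δρ/ρ₀)/Δz = 9.81 × 2.503 × 10⁻³ / 63 = 3.8975 × 10⁻⁴ s⁻² ≈ 3.90 × 10⁻⁴ s⁻².

3.90 × 10⁻⁴ s⁻²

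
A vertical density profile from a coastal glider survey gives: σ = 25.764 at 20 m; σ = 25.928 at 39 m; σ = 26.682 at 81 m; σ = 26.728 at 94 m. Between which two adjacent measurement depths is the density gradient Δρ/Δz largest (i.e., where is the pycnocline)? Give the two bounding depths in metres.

39–81 m

Compute the density gradient over each adjacent pair:
  20–39 m: Δρ/Δz = 0.164/19 = 8.6 × 10⁻³ kg m⁻⁴
  39–81 m: Δρ/Δz = 0.754/42 = 0.018 kg m⁻⁴
  81–94 m: Δρ/Δz = 0.046/13 = 3.5 × 10⁻³ kg m⁻⁴
The largest gradient is in the 39–81 m interval — the pycnocline.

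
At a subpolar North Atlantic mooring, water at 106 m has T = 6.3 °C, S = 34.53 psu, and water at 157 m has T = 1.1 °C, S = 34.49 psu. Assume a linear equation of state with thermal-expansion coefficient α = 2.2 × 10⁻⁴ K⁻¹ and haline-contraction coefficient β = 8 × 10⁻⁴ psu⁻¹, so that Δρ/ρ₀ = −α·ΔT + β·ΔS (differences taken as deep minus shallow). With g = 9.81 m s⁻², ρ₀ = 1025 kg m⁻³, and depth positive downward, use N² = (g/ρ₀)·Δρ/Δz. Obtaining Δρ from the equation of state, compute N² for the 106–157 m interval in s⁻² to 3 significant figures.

2.14 × 10⁻⁴ s⁻²

ΔT = -5.2 K, ΔS = -0.04 psu (deep − shallow).
Δρ/ρ₀ = −αΔT + βΔS = 1.144 × 10⁻³ − 3.20 × 10⁻⁵ = 1.112 × 10⁻³, so Δρ ≈ 1.140 kg m⁻³.
N² = (g/ρ₀)·Δρ/Δz = g·(Δρ/ρ₀)/Δz = 9.81 × 1.112 × 10⁻³ / 51 = 2.1390 × 10⁻⁴ s⁻² ≈ 2.14 × 10⁻⁴ s⁻².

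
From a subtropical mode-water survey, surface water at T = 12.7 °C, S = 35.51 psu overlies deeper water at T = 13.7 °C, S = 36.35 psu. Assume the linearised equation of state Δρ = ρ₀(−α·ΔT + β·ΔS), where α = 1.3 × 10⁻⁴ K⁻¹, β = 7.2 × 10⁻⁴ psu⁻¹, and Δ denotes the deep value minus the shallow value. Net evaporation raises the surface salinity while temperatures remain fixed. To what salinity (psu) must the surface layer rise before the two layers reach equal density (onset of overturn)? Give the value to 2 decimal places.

Neutral buoyancy requires −α(T_deep − T_surf) + β(S_deep − S_surf′) = 0.
S_surf′ = S_deep − (α/β)·ΔT = 36.35 − (1.3 × 10⁻⁴/7.2 × 10⁻⁴)·(+1.0) = 36.1694 psu.
Increase required: 36.1694 − 35.51 = 0.6594 psu.

36.17 psu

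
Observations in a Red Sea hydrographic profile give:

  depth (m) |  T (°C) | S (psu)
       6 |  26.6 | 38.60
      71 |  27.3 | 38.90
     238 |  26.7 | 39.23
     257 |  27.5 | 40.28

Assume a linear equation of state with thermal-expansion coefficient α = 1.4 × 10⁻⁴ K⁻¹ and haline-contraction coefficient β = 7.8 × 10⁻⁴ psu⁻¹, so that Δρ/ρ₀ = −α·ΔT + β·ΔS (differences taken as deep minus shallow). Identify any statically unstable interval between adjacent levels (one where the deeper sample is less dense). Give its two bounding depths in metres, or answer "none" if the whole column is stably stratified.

Evaluate Δρ/ρ₀ = −αΔT + βΔS across each adjacent pair:
  6–71 m: −αΔT+βΔS = −(1.4 × 10⁻⁴)(+0.7)+(7.8 × 10⁻⁴)(+0.30) = 1.4 × 10⁻⁴ → stable
  71–238 m: −αΔT+βΔS = −(1.4 × 10⁻⁴)(-0.6)+(7.8 × 10⁻⁴)(+0.33) = 3.4 × 10⁻⁴ → stable
  238–257 m: −αΔT+βΔS = −(1.4 × 10⁻⁴)(+0.8)+(7.8 × 10⁻⁴)(+1.05) = 7.1 × 10⁻⁴ → stable
Every interval has Δρ > 0: the column is stably stratified throughout.

none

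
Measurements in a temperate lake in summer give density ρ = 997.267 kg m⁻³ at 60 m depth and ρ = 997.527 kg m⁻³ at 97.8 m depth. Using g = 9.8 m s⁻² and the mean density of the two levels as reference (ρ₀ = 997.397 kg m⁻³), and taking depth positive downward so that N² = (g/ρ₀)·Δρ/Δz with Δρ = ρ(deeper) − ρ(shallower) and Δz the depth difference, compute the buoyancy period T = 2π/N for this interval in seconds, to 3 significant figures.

Δρ = 997.527 − 997.267 = 0.260 kg m⁻³ over Δz = 97.8 − 60 = 37.8 m.
N² = (9.8/997.397) × (0.260/37.8) = 6.7583 × 10⁻⁵ s⁻².
N = √(6.7583 × 10⁻⁵) = 8.2209 × 10⁻³ rad s⁻¹, so T = 2π/N = 764.29 s ≈ 764 s.

764 s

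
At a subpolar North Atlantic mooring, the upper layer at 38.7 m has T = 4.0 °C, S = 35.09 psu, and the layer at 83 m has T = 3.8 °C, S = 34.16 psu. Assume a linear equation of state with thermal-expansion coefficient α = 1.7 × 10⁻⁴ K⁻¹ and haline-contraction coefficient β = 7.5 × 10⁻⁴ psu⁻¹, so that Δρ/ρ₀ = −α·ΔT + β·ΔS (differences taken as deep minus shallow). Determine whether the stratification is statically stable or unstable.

ΔT = 3.8 − 4.0 = -0.2 K and ΔS = 34.16 − 35.09 = -0.93 psu (deep − shallow).
−αΔT = 3.40 × 10⁻⁵; βΔS = -6.975 × 10⁻⁴; sum Δρ/ρ₀ = -6.635 × 10⁻⁴.
Δρ/ρ₀ < 0, so Δρ < 0: deeper water is lighter → statically unstable; the column would overturn.

unstable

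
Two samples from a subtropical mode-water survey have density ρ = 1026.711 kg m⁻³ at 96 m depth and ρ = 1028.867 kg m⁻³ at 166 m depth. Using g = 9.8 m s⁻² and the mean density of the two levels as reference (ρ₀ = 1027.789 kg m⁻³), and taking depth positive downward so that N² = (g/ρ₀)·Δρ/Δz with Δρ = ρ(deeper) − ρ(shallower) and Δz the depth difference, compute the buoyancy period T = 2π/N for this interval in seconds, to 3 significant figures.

Δρ = 1028.867 − 1026.711 = 2.156 kg m⁻³ over Δz = 166 − 96 = 70 m.
N² = (9.8/1027.789) × (2.156/70) = 2.9368 × 10⁻⁴ s⁻².
N = √(2.9368 × 10⁻⁴) = 0.017137 rad s⁻¹, so T = 2π/N = 366.64 s ≈ 367 s.
A positive N² confirms static stability across the interval.

367 s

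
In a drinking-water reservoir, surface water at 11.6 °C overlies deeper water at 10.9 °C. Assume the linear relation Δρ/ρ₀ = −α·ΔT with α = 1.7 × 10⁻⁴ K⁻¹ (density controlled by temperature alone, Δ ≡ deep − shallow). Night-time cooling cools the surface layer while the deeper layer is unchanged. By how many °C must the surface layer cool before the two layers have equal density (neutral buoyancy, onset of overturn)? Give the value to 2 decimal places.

With temperature the only control, equal density requires T_surf′ = T_deep.
T_surf′ = 10.9 °C.
Cooling required: 11.6 − 10.9 = 0.70 °C.

0.70 °C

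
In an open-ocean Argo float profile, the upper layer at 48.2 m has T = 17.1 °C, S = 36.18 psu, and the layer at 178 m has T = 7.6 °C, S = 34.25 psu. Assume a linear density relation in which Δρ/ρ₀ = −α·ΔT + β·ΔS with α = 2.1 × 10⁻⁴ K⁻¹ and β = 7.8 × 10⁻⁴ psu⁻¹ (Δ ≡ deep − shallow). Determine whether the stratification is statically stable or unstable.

stable

ΔT = 7.6 − 17.1 = -9.5 K and ΔS = 34.25 − 36.18 = -1.93 psu (deep − shallow).
−αΔT = 1.995 × 10⁻³; βΔS = -1.5054 × 10⁻³; sum Δρ/ρ₀ = 4.896 × 10⁻⁴.
Δρ/ρ₀ > 0, so Δρ > 0: deeper water is denser → statically stable.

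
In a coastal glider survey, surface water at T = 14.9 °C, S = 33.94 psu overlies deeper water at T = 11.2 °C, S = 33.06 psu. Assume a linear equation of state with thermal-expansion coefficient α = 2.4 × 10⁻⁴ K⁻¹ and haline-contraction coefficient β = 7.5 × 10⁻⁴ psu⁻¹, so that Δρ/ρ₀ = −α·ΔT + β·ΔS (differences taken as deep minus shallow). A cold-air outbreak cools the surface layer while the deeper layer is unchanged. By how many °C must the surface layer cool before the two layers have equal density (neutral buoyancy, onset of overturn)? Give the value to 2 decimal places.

Neutral buoyancy requires Δρ = 0, i.e. −α(T_deep − T_surf′) + β(S_deep − S_surf) = 0.
T_surf′ = T_deep − (β/α)·ΔS = 11.2 − (7.5 × 10⁻⁴/2.4 × 10⁻⁴)·(-0.88) = 13.9500 °C.
Cooling required: 14.9 − (13.9500) = 0.9500 °C.

0.95 °C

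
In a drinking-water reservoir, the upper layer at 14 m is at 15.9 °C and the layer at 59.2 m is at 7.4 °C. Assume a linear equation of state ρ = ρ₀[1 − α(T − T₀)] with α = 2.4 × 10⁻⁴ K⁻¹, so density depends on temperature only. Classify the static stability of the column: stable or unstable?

ΔT = 7.4 − 15.9 = -8.5 K, so Δρ/ρ₀ = −αΔT = 2.04 × 10⁻³.
Δρ/ρ₀ > 0, so Δρ > 0: deeper water is denser → statically stable.

stable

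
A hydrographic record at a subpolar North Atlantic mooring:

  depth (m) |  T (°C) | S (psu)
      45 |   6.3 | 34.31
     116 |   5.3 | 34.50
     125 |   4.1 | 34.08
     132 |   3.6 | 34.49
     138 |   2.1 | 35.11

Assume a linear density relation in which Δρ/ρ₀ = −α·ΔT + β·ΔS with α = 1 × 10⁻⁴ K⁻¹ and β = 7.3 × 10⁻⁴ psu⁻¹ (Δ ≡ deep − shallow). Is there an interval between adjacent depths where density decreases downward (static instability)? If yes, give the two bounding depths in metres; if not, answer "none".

116–125 m

Evaluate Δρ/ρ₀ = −αΔT + βΔS across each adjacent pair:
  45–116 m: −αΔT+βΔS = −(1 × 10⁻⁴)(-1.0)+(7.3 × 10⁻⁴)(+0.19) = 2.4 × 10⁻⁴ → stable
  116–125 m: −αΔT+βΔS = −(1 × 10⁻⁴)(-1.2)+(7.3 × 10⁻⁴)(-0.42) = -1.9 × 10⁻⁴ → UNSTABLE
  125–132 m: −αΔT+βΔS = −(1 × 10⁻⁴)(-0.5)+(7.3 × 10⁻⁴)(+0.41) = 3.5 × 10⁻⁴ → stable
  132–138 m: −αΔT+βΔS = −(1 × 10⁻⁴)(-1.5)+(7.3 × 10⁻⁴)(+0.62) = 6.0 × 10⁻⁴ → stable
The 116–125 m interval has Δρ < 0: lighter water underlies denser water.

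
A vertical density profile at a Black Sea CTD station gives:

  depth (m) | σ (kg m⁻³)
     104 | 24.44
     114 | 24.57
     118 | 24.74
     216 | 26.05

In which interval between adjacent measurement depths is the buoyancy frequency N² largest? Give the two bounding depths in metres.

114–118 m

Compute the density gradient over each adjacent pair:
  104–114 m: Δρ/Δz = 0.13/10 = 0.013 kg m⁻⁴
  114–118 m: Δρ/Δz = 0.17/4 = 0.043 kg m⁻⁴
  118–216 m: Δρ/Δz = 1.31/98 = 0.013 kg m⁻⁴
The largest gradient is in the 114–118 m interval — the pycnocline.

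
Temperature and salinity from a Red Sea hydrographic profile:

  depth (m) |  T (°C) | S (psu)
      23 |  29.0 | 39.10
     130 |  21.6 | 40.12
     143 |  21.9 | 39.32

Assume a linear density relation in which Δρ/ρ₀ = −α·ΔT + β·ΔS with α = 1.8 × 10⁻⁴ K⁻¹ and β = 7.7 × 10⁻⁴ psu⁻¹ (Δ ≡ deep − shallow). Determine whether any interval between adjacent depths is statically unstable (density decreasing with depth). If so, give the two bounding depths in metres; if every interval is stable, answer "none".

130–143 m

Evaluate Δρ/ρ₀ = −αΔT + βΔS across each adjacent pair:
  23–130 m: −αΔT+βΔS = −(1.8 × 10⁻⁴)(-7.4)+(7.7 × 10⁻⁴)(+1.02) = 2.1 × 10⁻³ → stable
  130–143 m: −αΔT+βΔS = −(1.8 × 10⁻⁴)(+0.3)+(7.7 × 10⁻⁴)(-0.80) = -6.7 × 10⁻⁴ → UNSTABLE
The 130–143 m interval has Δρ < 0: lighter water underlies denser water.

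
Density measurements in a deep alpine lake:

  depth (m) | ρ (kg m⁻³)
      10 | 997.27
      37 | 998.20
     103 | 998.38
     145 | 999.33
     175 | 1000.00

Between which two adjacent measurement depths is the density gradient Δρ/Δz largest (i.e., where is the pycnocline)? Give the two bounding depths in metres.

Compute the density gradient over each adjacent pair:
  10–37 m: Δρ/Δz = 0.93/27 = 0.034 kg m⁻⁴
  37–103 m: Δρ/Δz = 0.18/66 = 2.7 × 10⁻³ kg m⁻⁴
  103–145 m: Δρ/Δz = 0.95/42 = 0.023 kg m⁻⁴
  145–175 m: Δρ/Δz = 0.67/30 = 0.022 kg m⁻⁴
The largest gradient is in the 10–37 m interval — the pycnocline.

10–37 m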